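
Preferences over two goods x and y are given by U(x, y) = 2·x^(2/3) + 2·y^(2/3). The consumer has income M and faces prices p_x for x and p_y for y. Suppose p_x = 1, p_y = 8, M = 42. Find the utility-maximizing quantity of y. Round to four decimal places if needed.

y* = 0.0808

From the CES first-order condition, (y/x)^(1/3) = p_x/p_y.
Hence y/x = (p_x/p_y)^(1/(1/3)), i.e. raised to the 3 power.
With the ratio pinned down, the budget gives x* = M/(p_x + p_y·(y/x)) and y* = (y/x)·x*.
Numerically y/x = 0.001953, so x* = 42/(1 + 8·0.001953) = 41.3538 and y* = 0.001953·41.3538 = 0.0808.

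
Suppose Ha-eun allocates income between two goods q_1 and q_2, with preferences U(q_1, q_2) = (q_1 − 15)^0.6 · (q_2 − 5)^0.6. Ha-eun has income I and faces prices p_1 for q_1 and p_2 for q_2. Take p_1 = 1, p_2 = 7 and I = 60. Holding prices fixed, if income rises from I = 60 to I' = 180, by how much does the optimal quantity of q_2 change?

Discretionary income = 60 − 15·1 − 5·7 = 10; q_2* = 5 + 0.5·10/7 = 5.7143.
At I' = 180: q_2* = 14.2857. Change: 14.2857 − 5.7143 = 8.5714.

Δq_2* = 8.5714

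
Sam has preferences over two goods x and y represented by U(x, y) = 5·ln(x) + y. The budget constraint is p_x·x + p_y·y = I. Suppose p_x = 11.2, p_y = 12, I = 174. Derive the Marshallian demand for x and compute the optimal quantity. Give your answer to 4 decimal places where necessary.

MU_x = 5/x, MU_y = 1. Tangency: 5/x = p_x/p_y.
So x*(p_x,p_y) = 5·p_y/p_x, independent of income; and y* = (I − 5·p_y)/p_y.
At the given prices: x* = 5·12/11.2 = 5.3571.

x* = 5.3571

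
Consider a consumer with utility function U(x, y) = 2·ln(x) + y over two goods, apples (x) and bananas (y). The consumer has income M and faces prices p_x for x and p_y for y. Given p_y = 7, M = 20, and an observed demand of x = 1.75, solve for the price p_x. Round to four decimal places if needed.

p_x = 8

MU_x = 2/x, MU_y = 1. Tangency: 2/x = p_x/p_y.
So x*(p_x,p_y) = 2·p_y/p_x, independent of income; and y* = (M − 2·p_y)/p_y.
Set x* = 1.75 in the demand function and solve for p_x: p_x = 8.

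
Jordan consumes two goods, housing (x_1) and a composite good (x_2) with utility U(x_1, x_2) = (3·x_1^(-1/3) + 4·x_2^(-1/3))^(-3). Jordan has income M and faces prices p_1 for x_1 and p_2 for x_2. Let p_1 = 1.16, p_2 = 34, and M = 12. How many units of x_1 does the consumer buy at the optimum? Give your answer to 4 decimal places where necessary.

x_1* = 2.6613

From the CES first-order condition, (3/4)·(x_2/x_1)^(4/3) = p_1/p_2.
Solve for the ratio: x_2/x_1 = [(4/3)·p_1/p_2]^(0.75).
Substitute x_2 = (x_2/x_1)·x_1 into the budget: x_1* = M/(p_1 + p_2·(x_2/x_1)).
Numerically x_2/x_1 = 0.0985, so x_1* = 12/(1.16 + 34·0.0985) = 2.6613.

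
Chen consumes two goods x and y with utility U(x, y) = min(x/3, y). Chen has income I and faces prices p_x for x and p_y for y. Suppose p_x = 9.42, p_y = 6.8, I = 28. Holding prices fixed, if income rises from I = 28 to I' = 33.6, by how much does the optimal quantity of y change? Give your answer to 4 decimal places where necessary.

With perfect complements, no substitution: consume in ratio x:y = 3:1.
Budget: p_x·x + p_y·(1/3)·x = I, so (3·p_x + p_y)·x = 3·I.
Demand: x*(p_x,p_y,I) = 3·I/(3·p_x + p_y), y* = I/(3·p_x + p_y).
Here 3·9.42 + 6.8 = 35.06, giving y* = 0.7986.
At I' = 33.6: y* = 0.9584. Change: 0.9584 − 0.7986 = 0.1597.

Δy* = 0.1597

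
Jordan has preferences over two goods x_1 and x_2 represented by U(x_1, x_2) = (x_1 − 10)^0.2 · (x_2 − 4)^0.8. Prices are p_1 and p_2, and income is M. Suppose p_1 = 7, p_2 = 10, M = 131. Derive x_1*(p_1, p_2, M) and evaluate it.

x_1* = 10.6

Let x_1' = x_1−10, x_2' = x_2−4. MRS = (1/4)·x_2'/x_1' = p_1/p_2.
After buying the subsistence bundle (10, 4), a share 0.2 of the remaining income goes to x_1: x_1* = 10 + 0.2·(M − 10p_1 − 4p_2)/p_1.
Discretionary income = 131 − 10·7 − 4·10 = 21; x_1* = 10 + 0.2·21/7 = 10.6.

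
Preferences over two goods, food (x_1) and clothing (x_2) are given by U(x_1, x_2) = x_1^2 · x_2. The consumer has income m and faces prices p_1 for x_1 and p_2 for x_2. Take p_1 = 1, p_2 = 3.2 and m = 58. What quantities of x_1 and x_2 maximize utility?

x_1* = 38.6667, x_2* = 6.0417

MU_x_1/MU_x_2 = (2·x_2)/(x_1); tangency sets this equal to p_1/p_2.
Rearranging, p_2·x_2 = (1/2)·p_1·x_1. Substituting into the budget gives p_1·x_1·(1 + (1/2)) = m.
Demand: x_1*(p_1,p_2,m) = 2/3·m/p_1 and x_2* = 1/3·m/p_2.
At p_1=1, p_2=3.2, m=58: x_1* = 2/3·58/1 = 38.6667, x_2* = 6.0417.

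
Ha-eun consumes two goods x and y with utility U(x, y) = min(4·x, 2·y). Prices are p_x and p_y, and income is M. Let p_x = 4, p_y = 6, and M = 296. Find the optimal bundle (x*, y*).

With perfect complements, no substitution: consume in ratio x:y = 2:4.
Budget: p_x·x + p_y·2·x = M, so (2·p_x + 4·p_y)·x = 2·M.
Demand: x*(p_x,p_y,M) = 2·M/(2·p_x + 4·p_y), y* = 4·M/(2·p_x + 4·p_y).
Here 2·4 + 4·6 = 32, giving x* = 18.5 and y* = 37.

x* = 18.5, y* = 37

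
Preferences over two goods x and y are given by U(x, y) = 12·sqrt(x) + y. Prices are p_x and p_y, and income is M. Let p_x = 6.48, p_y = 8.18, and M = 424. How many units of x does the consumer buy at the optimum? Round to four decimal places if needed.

Utility is quasi-linear in y; the FOC for x is 6/√x = p_x/p_y.
Thus x* = (6·p_y/p_x)² — independent of M — with the rest of income spent on y.
Plugging in: x* = (6·8.18/6.48)² = 57.3666.

x* = 57.3666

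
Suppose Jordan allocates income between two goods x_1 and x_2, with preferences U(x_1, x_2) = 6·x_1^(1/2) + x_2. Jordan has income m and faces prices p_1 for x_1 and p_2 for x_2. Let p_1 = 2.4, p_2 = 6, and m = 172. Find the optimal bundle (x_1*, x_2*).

x_1* = 56.25, x_2* = 6.1667

MU_x_1 = 3/√x_1, MU_x_2 = 1. Tangency: 3/√x_1 = p_1/p_2.
Solve: √x_1 = 3·p_2/p_1, so x_1*(p_1,p_2) = (3·p_2/p_1)², and x_2* = (m − p_1·x_1*)/p_2.
Plugging in: x_1* = (3·6/2.4)² = 56.25, x_2* = 6.1667.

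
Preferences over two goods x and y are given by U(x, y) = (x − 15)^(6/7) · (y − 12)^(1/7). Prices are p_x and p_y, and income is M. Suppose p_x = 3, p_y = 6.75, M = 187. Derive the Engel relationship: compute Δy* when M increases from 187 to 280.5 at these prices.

Δy* = 1.9788

Let x' = x−15, y' = y−12. MRS = 6·y'/x' = p_x/p_y.
After buying the subsistence bundle (15, 12), a share 6/7 of the remaining income goes to x: x* = 15 + 6/7·(M − 15p_x − 12p_y)/p_x.
Discretionary income = 187 − 15·3 − 12·6.75 = 61; y* = 12 + 1/7·61/6.75 = 13.291.
At M' = 280.5: y* = 15.2698. Change: 15.2698 − 13.291 = 1.9788.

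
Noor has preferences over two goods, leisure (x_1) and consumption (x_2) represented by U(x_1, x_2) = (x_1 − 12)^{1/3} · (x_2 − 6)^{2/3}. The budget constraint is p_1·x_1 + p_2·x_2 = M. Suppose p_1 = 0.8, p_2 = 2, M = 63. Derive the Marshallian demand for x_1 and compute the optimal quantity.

x_1* = 29.25

MRS = (1/2)·(x_2−6)/(x_1−12). Tangency with p_1/p_2 gives x_2−6 = 2·(p_1/p_2)·(x_1−12).
After buying the subsistence bundle (12, 6), a share 1/3 of the remaining income goes to x_1: x_1* = 12 + 1/3·(M − 12p_1 − 6p_2)/p_1.
Discretionary income = 63 − 12·0.8 − 6·2 = 41.4; x_1* = 12 + 1/3·41.4/0.8 = 29.25.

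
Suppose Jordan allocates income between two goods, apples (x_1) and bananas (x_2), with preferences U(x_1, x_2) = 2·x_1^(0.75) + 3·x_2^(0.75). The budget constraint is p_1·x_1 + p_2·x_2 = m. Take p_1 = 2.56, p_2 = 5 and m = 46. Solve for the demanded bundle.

x_1* = 10.699, x_2* = 3.7221

From the CES first-order condition, (2/3)·(x_2/x_1)^(0.25) = p_1/p_2.
Hence x_2/x_1 = ((3/2)·p_1/p_2)^(1/(0.25)), i.e. raised to the 4 power.
With the ratio pinned down, the budget gives x_1* = m/(p_1 + p_2·(x_2/x_1)) and x_2* = (x_2/x_1)·x_1*.
Numerically x_2/x_1 = 0.347892, so x_1* = 46/(2.56 + 5·0.347892) = 10.699 and x_2* = 0.347892·10.699 = 3.7221.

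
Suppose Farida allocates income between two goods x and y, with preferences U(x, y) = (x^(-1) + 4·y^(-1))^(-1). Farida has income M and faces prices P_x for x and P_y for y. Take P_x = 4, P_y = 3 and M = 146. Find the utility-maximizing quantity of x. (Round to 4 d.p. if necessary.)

x* = 13.3599

From the CES first-order condition, (1/4)·(y/x)^(2) = P_x/P_y.
Hence y/x = (4·P_x/P_y)^(1/(2)), i.e. raised to the 0.5 power.
With the ratio pinned down, the budget gives x* = M/(P_x + P_y·(y/x)) and y* = (y/x)·x*.
Numerically y/x = 2.309401, so x* = 146/(4 + 3·2.309401) = 13.3599.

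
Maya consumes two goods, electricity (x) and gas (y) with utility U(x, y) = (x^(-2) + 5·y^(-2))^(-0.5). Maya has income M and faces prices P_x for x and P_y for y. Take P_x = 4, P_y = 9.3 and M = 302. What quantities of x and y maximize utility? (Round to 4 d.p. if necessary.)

x* = 18.8701, y* = 24.357

MRS = MU_x/MU_y = (1/5)·(y/x)^(3). Set equal to P_x/P_y.
Hence y/x = (5·P_x/P_y)^(1/(3)), i.e. raised to the 1/3 power.
With the ratio pinned down, the budget gives x* = M/(P_x + P_y·(y/x)) and y* = (y/x)·x*.
Numerically y/x = 1.29077, so x* = 302/(4 + 9.3·1.29077) = 18.8701 and y* = 1.29077·18.8701 = 24.357.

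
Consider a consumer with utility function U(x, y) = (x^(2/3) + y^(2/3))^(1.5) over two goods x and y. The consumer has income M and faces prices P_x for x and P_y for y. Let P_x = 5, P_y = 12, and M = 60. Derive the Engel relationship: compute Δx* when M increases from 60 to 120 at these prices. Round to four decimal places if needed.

Δx* = 10.2249

From the CES first-order condition, (y/x)^(1/3) = P_x/P_y.
Solve for the ratio: y/x = [P_x/P_y]^(3).
With the ratio pinned down, the budget gives x* = M/(P_x + P_y·(y/x)) and y* = (y/x)·x*.
Numerically y/x = 0.072338, so x* = 60/(5 + 12·0.072338) = 10.2249.
At M' = 120: x* = 20.4497. Change: 20.4497 − 10.2249 = 10.2249.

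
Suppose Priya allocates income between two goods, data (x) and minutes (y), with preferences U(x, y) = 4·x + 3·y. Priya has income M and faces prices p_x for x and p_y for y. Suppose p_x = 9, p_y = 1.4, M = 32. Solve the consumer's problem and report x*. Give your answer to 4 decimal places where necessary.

Perfect substitutes: compare marginal utility per dollar. 4/p_x vs 3/p_y → 0.4444 vs 2.1429.
y gives more utility per dollar, so spend all income on y: y* = M/p_y, x* = 0.
Numerically: x* = 0, y* = 22.8571.

x* = 0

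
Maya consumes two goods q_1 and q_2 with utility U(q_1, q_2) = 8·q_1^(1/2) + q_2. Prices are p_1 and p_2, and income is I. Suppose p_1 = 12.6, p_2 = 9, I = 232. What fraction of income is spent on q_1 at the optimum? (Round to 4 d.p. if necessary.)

Utility is quasi-linear in q_2; the FOC for q_1 is 4/√q_1 = p_1/p_2.
Thus q_1* = (4·p_2/p_1)² — independent of I — with the rest of income spent on q_2.
Plugging in: q_1* = (4·9/12.6)² = 8.1633, q_2* = 14.3492.
Expenditure on q_1: 12.6·8.1633 = 102.8571; share = 0.4433.

share on q_1 = 0.4433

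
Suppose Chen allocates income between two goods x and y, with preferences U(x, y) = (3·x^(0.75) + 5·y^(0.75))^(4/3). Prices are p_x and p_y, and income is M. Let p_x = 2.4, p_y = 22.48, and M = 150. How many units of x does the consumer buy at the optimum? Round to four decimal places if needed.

x* = 61.9186

Numerically y/x = 0.001002, so x* = 150/(2.4 + 22.48·0.001002) = 61.9186.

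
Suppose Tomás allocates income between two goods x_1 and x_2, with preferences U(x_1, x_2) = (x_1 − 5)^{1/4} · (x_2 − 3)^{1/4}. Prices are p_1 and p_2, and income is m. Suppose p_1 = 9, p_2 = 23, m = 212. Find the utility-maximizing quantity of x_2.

x_2* = 5.1304

MRS = (x_2−3)/(x_1−5). Tangency with p_1/p_2 gives x_2−3 = (p_1/p_2)·(x_1−5).
Substituting into the budget: x_1* = 5 + 0.5·(m − 5·p_1 − 3·p_2)/p_1, and x_2* = 3 + 0.5·(…)/p_2.
Discretionary income = 212 − 5·9 − 3·23 = 98; x_2* = 3 + 0.5·98/23 = 5.1304.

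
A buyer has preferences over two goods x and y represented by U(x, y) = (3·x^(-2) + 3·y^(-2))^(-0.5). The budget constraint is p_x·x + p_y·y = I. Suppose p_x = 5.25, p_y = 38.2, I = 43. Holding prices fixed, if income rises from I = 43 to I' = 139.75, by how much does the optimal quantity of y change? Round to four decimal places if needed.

From the CES first-order condition, (y/x)^(3) = p_x/p_y.
Hence y/x = (p_x/p_y)^(1/(3)), i.e. raised to the 1/3 power.
With the ratio pinned down, the budget gives x* = I/(p_x + p_y·(y/x)) and y* = (y/x)·x*.
Numerically y/x = 0.516058, so x* = 43/(5.25 + 38.2·0.516058) = 1.7225 and y* = 0.516058·1.7225 = 0.8889.
At I' = 139.75: y* = 2.889. Change: 2.889 − 0.8889 = 2.0001.

Δy* = 2.0001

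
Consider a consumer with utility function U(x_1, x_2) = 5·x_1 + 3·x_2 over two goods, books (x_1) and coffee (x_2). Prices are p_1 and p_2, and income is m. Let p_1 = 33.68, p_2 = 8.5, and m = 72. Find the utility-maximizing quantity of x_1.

Linear utility — the consumer picks whichever good has higher MU/price: 5/33.68 = 0.1485 vs 3/8.5 = 0.3529.
x_2 gives more utility per dollar, so spend all income on x_2: x_2* = m/p_2, x_1* = 0.
Numerically: x_1* = 0, x_2* = 8.4706.

x_1* = 0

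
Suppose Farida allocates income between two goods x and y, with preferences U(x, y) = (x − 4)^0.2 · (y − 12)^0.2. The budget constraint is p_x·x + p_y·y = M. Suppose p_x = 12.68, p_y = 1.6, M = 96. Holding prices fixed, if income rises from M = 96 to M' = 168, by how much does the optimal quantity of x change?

Δx* = 2.8391

Discretionary income = 96 − 4·12.68 − 12·1.6 = 26.08; x* = 4 + 0.5·26.08/12.68 = 5.0284.
At M' = 168: x* = 7.8675. Change: 7.8675 − 5.0284 = 2.8391.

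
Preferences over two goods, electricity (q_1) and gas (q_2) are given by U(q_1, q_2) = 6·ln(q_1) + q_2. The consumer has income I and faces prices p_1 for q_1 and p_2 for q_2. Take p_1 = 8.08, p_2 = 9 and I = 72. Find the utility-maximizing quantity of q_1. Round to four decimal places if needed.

Set MRS = p_1/p_2: (6/q_1)/1 = p_1/p_2.
So q_1*(p_1,p_2) = 6·p_2/p_1, independent of income; and q_2* = (I − 6·p_2)/p_2.
At the given prices: q_1* = 6·9/8.08 = 6.6832.

q_1* = 6.6832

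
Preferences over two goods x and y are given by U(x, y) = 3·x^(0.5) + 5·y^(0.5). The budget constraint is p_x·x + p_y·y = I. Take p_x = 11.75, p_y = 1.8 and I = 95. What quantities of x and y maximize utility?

With the ratio pinned down, the budget gives x* = I/(p_x + p_y·(y/x)) and y* = (y/x)·x*.
Numerically y/x = 118.366341, so x* = 95/(11.75 + 1.8·118.366341) = 0.4226 and y* = 118.366341·0.4226 = 50.0193.

x* = 0.4226, y* = 50.0193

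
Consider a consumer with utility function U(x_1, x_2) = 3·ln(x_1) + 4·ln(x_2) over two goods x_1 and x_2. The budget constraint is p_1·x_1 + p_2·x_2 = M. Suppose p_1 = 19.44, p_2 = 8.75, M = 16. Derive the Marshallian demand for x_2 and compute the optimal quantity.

x_2* = 1.0449

MU_x_1/MU_x_2 = (3·x_2)/(4·x_1); tangency sets this equal to p_1/p_2.
So 3·p_2·x_2 = 4·p_1·x_1; combined with the budget, a share 3/7 of income goes to x_1.
Demand: x_1*(p_1,p_2,M) = 3/7·M/p_1 and x_2* = 4/7·M/p_2.
At p_1=19.44, p_2=8.75, M=16: x_2* = 4/7·16/8.75 = 1.0449.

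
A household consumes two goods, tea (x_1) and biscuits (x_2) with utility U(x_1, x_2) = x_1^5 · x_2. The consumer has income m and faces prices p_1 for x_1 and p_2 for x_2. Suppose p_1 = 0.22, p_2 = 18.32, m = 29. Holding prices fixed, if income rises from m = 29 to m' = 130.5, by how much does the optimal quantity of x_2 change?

The MRS is 5·x_2/x_1. Set MRS = p_1/p_2.
Rearranging, p_2·x_2 = (1/5)·p_1·x_1. Substituting into the budget gives p_1·x_1·(1 + (1/5)) = m.
Demand: x_1*(p_1,p_2,m) = 5/6·m/p_1 and x_2* = 1/6·m/p_2.
At p_1=0.22, p_2=18.32, m=29: x_2* = 1/6·29/18.32 = 0.2638.
At m' = 130.5: x_2* = 1.1872. Change: 1.1872 − 0.2638 = 0.9234.

Δx_2* = 0.9234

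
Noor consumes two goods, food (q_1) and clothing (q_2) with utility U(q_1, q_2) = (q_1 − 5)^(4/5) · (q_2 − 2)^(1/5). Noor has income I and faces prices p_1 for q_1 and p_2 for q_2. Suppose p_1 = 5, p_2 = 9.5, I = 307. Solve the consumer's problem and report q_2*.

Let q_1' = q_1−5, q_2' = q_2−2. MRS = 4·q_2'/q_1' = p_1/p_2.
Substituting into the budget: q_1* = 5 + 0.8·(I − 5·p_1 − 2·p_2)/p_1, and q_2* = 2 + 0.2·(…)/p_2.
Discretionary income = 307 − 5·5 − 2·9.5 = 263; q_2* = 2 + 0.2·263/9.5 = 7.5368.

q_2* = 7.5368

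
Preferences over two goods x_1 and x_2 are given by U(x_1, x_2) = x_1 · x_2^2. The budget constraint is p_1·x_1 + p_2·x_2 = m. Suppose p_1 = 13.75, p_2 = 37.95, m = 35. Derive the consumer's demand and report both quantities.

The MRS is (1/2)·x_2/x_1. Set MRS = p_1/p_2.
So p_2·x_2 = 2·p_1·x_1; combined with the budget, a share 1/3 of income goes to x_1.
Demand: x_1*(p_1,p_2,m) = 1/3·m/p_1 and x_2* = 2/3·m/p_2.
At p_1=13.75, p_2=37.95, m=35: x_1* = 1/3·35/13.75 = 0.8485, x_2* = 0.6148.

x_1* = 0.8485, x_2* = 0.6148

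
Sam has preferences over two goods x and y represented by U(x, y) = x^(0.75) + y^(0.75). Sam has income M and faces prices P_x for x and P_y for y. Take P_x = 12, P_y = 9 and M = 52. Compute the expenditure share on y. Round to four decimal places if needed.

share on y = 0.7033

From the CES first-order condition, (y/x)^(0.25) = P_x/P_y.
Hence y/x = (P_x/P_y)^(1/(0.25)), i.e. raised to the 4 power.
With the ratio pinned down, the budget gives x* = M/(P_x + P_y·(y/x)) and y* = (y/x)·x*.
Numerically y/x = 3.160494, so x* = 52/(12 + 9·3.160494) = 1.2857 and y* = 3.160494·1.2857 = 4.0635.
Expenditure on y: 9·4.0635 = 36.5714; share = 0.7033.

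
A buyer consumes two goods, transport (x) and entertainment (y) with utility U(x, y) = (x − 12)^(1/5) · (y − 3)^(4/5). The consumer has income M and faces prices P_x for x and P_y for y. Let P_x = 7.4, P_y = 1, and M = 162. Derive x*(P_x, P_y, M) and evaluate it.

This is Cobb-Douglas in (x−12, y−3): tangency gives 0.2·P_y·(y−3) = 0.8·P_x·(x−12).
Substituting into the budget: x* = 12 + 0.2·(M − 12·P_x − 3·P_y)/P_x, and y* = 3 + 0.8·(…)/P_y.
Discretionary income = 162 − 12·7.4 − 3·1 = 70.2; x* = 12 + 0.2·70.2/7.4 = 13.8973.

x* = 13.8973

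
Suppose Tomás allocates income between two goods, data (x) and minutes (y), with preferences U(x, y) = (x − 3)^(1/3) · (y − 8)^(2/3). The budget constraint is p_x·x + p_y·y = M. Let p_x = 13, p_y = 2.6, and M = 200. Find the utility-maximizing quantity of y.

y* = 43.9487

Let x' = x−3, y' = y−8. MRS = (1/2)·y'/x' = p_x/p_y.
Substituting into the budget: x* = 3 + 1/3·(M − 3·p_x − 8·p_y)/p_x, and y* = 8 + 2/3·(…)/p_y.
Discretionary income = 200 − 3·13 − 8·2.6 = 140.2; y* = 8 + 2/3·140.2/2.6 = 43.9487.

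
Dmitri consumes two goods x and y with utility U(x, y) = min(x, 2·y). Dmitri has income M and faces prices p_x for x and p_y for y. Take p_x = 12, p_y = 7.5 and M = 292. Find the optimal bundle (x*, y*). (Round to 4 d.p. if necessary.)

With perfect complements, no substitution: consume in ratio x:y = 2:1.
Budget: p_x·x + p_y·(1/2)·x = M, so (2·p_x + p_y)·x = 2·M.
Demand: x*(p_x,p_y,M) = 2·M/(2·p_x + p_y), y* = M/(2·p_x + p_y).
Here 2·12 + 7.5 = 31.5, giving x* = 18.5397 and y* = 9.2698.

x* = 18.5397, y* = 9.2698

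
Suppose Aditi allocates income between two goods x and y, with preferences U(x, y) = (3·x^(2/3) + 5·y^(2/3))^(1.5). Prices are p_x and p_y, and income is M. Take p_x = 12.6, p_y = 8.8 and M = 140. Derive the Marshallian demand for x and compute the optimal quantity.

x* = 1.0591

Substitute y = (y/x)·x into the budget: x* = M/(p_x + p_y·(y/x)).
Numerically y/x = 13.5897, so x* = 140/(12.6 + 8.8·13.5897) = 1.0591.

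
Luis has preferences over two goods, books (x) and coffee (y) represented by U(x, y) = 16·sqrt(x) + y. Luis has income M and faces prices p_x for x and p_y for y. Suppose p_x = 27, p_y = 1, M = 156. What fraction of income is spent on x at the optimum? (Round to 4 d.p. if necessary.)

share on x = 0.0152

MU_x = 8/√x, MU_y = 1. Tangency: 8/√x = p_x/p_y.
Thus x* = (8·p_y/p_x)² — independent of M — with the rest of income spent on y.
Plugging in: x* = (8·1/27)² = 0.0878, y* = 153.6296.
Expenditure on x: 27·0.0878 = 2.3704; share = 0.0152.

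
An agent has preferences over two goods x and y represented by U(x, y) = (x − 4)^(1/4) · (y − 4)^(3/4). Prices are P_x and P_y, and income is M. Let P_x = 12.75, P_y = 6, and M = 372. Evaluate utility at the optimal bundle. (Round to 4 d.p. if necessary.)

Let x' = x−4, y' = y−4. MRS = (1/3)·y'/x' = P_x/P_y.
After buying the subsistence bundle (4, 4), a share 0.25 of the remaining income goes to x: x* = 4 + 0.25·(M − 4P_x − 4P_y)/P_x.
Discretionary income = 372 − 4·12.75 − 4·6 = 297; x* = 4 + 0.25·297/12.75 = 9.8235; y* = 4 + 0.75·297/6 = 41.125.
Utility at the optimum: U(9.8235, 41.125) = 23.364.

V = 23.364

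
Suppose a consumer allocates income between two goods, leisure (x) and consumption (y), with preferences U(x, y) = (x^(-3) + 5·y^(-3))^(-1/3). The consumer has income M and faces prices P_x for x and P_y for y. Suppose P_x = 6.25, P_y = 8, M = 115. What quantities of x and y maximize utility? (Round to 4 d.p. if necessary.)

From the CES first-order condition, (1/5)·(y/x)^(4) = P_x/P_y.
Solve for the ratio: y/x = [5·P_x/P_y]^(0.25).
With the ratio pinned down, the budget gives x* = M/(P_x + P_y·(y/x)) and y* = (y/x)·x*.
Numerically y/x = 1.405853, so x* = 115/(6.25 + 8·1.405853) = 6.5726 and y* = 1.405853·6.5726 = 9.2401.

x* = 6.5726, y* = 9.2401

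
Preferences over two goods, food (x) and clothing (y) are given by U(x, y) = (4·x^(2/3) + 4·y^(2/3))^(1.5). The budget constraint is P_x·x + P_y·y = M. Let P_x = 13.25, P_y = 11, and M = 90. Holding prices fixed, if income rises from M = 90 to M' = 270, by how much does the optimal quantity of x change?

MRS = MU_x/MU_y = (y/x)^(1/3). Set equal to P_x/P_y.
Hence y/x = (P_x/P_y)^(1/(1/3)), i.e. raised to the 3 power.
With the ratio pinned down, the budget gives x* = M/(P_x + P_y·(y/x)) and y* = (y/x)·x*.
Numerically y/x = 1.747711, so x* = 90/(13.25 + 11·1.747711) = 2.7714.
At M' = 270: x* = 8.3141. Change: 8.3141 − 2.7714 = 5.5428.

Δx* = 5.5428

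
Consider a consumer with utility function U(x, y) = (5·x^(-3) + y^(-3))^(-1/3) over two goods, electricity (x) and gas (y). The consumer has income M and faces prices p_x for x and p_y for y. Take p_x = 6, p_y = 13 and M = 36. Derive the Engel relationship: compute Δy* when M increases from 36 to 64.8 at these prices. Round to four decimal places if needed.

Δy* = 1.2058

MRS = MU_x/MU_y = 5·(y/x)^(4). Set equal to p_x/p_y.
Hence y/x = ((1/5)·p_x/p_y)^(1/(4)), i.e. raised to the 0.25 power.
Substitute y = (y/x)·x into the budget: x* = M/(p_x + p_y·(y/x)).
Numerically y/x = 0.5512, so x* = 36/(6 + 13·0.5512) = 2.7344 and y* = 0.5512·2.7344 = 1.5072.
At M' = 64.8: y* = 2.713. Change: 2.713 − 1.5072 = 1.2058.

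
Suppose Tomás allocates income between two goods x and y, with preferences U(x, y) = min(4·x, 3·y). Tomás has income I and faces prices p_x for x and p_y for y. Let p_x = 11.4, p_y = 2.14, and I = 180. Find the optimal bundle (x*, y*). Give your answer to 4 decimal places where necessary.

x* = 12.6286, y* = 16.8382

Leontief preferences: the optimum is at the kink where x/3 = y/4, i.e. y = (4/3)·x.
Budget: p_x·x + p_y·(4/3)·x = I, so (3·p_x + 4·p_y)·x = 3·I.
Demand: x*(p_x,p_y,I) = 3·I/(3·p_x + 4·p_y), y* = 4·I/(3·p_x + 4·p_y).
Here 3·11.4 + 4·2.14 = 42.76, giving x* = 12.6286 and y* = 16.8382.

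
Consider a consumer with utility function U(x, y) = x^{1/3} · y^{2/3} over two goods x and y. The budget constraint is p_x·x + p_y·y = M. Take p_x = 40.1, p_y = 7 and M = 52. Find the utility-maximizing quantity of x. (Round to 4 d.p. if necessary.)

x* = 0.4323

The MRS is (1/2)·y/x. Set MRS = p_x/p_y.
So 1/3·p_y·y = 2/3·p_x·x; combined with the budget, a share 1/3 of income goes to x.
Demand: x*(p_x,p_y,M) = 1/3·M/p_x and y* = 2/3·M/p_y.
At p_x=40.1, p_y=7, M=52: x* = 1/3·52/40.1 = 0.4323.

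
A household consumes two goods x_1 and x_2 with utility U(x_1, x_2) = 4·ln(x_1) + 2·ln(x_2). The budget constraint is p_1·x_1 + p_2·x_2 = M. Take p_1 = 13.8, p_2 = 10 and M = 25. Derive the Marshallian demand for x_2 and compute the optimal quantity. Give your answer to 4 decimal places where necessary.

The MRS is 2·x_2/x_1. Set MRS = p_1/p_2.
Rearranging, p_2·x_2 = (1/2)·p_1·x_1. Substituting into the budget gives p_1·x_1·(1 + (1/2)) = M.
Demand: x_1*(p_1,p_2,M) = 2/3·M/p_1 and x_2* = 1/3·M/p_2.
At p_1=13.8, p_2=10, M=25: x_2* = 1/3·25/10 = 0.8333.

x_2* = 0.8333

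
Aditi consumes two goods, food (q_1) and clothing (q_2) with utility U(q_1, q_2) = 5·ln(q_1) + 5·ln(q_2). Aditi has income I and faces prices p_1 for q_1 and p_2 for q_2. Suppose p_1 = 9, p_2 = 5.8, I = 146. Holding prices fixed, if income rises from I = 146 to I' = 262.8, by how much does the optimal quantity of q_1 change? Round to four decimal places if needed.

The MRS is q_2/q_1. Set MRS = p_1/p_2.
Rearranging, p_2·q_2 = p_1·q_1. Substituting into the budget gives p_1·q_1·(1 + 1) = I.
Demand: q_1*(p_1,p_2,I) = 0.5·I/p_1 and q_2* = 0.5·I/p_2.
At p_1=9, p_2=5.8, I=146: q_1* = 0.5·146/9 = 8.1111.
At I' = 262.8: q_1* = 14.6. Change: 14.6 − 8.1111 = 6.4889.

Δq_1* = 6.4889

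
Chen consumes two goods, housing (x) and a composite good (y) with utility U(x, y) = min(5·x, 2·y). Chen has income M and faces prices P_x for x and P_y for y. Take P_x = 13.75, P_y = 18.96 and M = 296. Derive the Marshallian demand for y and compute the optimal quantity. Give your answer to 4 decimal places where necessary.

With perfect complements, no substitution: consume in ratio x:y = 2:5.
Budget: P_x·x + P_y·(5/2)·x = M, so (2·P_x + 5·P_y)·x = 2·M.
Demand: x*(P_x,P_y,M) = 2·M/(2·P_x + 5·P_y), y* = 5·M/(2·P_x + 5·P_y).
Here 2·13.75 + 5·18.96 = 122.3, giving y* = 12.1014.

y* = 12.1014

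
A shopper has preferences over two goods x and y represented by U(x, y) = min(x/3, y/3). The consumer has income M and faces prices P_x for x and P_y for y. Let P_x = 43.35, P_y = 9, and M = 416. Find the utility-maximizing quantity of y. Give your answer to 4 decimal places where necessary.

Leontief preferences: the optimum is at the kink where x/3 = y/3, i.e. y = x.
Budget: P_x·x + P_y·x = M, so (3·P_x + 3·P_y)·x = 3·M.
Demand: x*(P_x,P_y,M) = 3·M/(3·P_x + 3·P_y), y* = 3·M/(3·P_x + 3·P_y).
Here 3·43.35 + 3·9 = 157.05, giving y* = 7.9465.

y* = 7.9465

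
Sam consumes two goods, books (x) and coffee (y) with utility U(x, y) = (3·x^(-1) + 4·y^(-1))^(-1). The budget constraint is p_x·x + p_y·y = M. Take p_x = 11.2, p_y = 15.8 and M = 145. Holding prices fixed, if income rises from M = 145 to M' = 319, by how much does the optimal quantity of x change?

Δx* = 6.5511

Numerically y/x = 0.972187, so x* = 145/(11.2 + 15.8·0.972187) = 5.4592.
At M' = 319: x* = 12.0103. Change: 12.0103 − 5.4592 = 6.5511.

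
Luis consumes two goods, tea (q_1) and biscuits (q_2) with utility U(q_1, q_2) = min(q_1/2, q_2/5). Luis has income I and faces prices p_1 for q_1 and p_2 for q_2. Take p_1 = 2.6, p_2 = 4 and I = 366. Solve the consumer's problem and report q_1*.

q_1* = 29.0476

Leontief preferences: the optimum is at the kink where q_1/2 = q_2/5, i.e. q_2 = (5/2)·q_1.
Budget: p_1·q_1 + p_2·(5/2)·q_1 = I, so (2·p_1 + 5·p_2)·q_1 = 2·I.
Demand: q_1*(p_1,p_2,I) = 2·I/(2·p_1 + 5·p_2), q_2* = 5·I/(2·p_1 + 5·p_2).
Here 2·2.6 + 5·4 = 25.2, giving q_1* = 29.0476.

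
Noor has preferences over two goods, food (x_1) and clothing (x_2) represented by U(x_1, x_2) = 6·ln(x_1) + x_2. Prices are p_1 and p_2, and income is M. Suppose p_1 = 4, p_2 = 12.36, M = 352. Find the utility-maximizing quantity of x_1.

x_1* = 18.54

So x_1*(p_1,p_2) = 6·p_2/p_1, independent of income; and x_2* = (M − 6·p_2)/p_2.
At the given prices: x_1* = 6·12.36/4 = 18.54.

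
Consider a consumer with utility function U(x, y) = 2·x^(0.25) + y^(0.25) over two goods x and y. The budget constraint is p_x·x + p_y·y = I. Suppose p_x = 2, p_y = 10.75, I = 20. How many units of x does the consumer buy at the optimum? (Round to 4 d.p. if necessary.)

x* = 8.1529

MU_x ∝ 2·x^(-0.75), MU_y ∝ y^(-0.75), so MRS = 2·(y/x)^(0.75) = p_x/p_y.
Hence y/x = ((1/2)·p_x/p_y)^(1/(0.75)), i.e. raised to the 4/3 power.
With the ratio pinned down, the budget gives x* = I/(p_x + p_y·(y/x)) and y* = (y/x)·x*.
Numerically y/x = 0.042149, so x* = 20/(2 + 10.75·0.042149) = 8.1529.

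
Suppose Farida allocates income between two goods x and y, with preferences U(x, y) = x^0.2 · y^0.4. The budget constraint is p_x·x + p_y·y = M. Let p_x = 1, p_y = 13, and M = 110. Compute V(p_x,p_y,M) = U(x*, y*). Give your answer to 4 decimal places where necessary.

Tangency: MRS = (1/2)·y/x = p_x/p_y.
So 0.2·p_y·y = 0.4·p_x·x; combined with the budget, a share 1/3 of income goes to x.
Demand: x*(p_x,p_y,M) = 1/3·M/p_x and y* = 2/3·M/p_y.
At p_x=1, p_y=13, M=110: x* = 1/3·110/1 = 36.6667, y* = 5.641.
Utility at the optimum: U(36.6667, 5.641) = 4.1058.

V = 4.1058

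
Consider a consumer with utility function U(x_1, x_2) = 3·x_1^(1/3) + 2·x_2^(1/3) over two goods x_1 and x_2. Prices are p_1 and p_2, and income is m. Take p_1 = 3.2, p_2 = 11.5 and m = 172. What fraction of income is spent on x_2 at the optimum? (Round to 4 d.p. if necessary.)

share on x_2 = 0.2231

From the CES first-order condition, (3/2)·(x_2/x_1)^(2/3) = p_1/p_2.
Hence x_2/x_1 = ((2/3)·p_1/p_2)^(1/(2/3)), i.e. raised to the 1.5 power.
With the ratio pinned down, the budget gives x_1* = m/(p_1 + p_2·(x_2/x_1)) and x_2* = (x_2/x_1)·x_1*.
Numerically x_2/x_1 = 0.079899, so x_1* = 172/(3.2 + 11.5·0.079899) = 41.7593 and x_2* = 0.079899·41.7593 = 3.3365.
Expenditure on x_2: 11.5·3.3365 = 38.3701; share = 0.2231.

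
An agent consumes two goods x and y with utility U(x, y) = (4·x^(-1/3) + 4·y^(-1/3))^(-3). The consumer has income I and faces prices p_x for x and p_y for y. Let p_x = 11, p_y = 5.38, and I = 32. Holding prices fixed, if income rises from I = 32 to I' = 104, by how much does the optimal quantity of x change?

Δx* = 3.5645

MU_x ∝ 4·x^(-4/3), MU_y ∝ 4·y^(-4/3), so MRS = (y/x)^(4/3) = p_x/p_y.
Solve for the ratio: y/x = [p_x/p_y]^(0.75).
Substitute y = (y/x)·x into the budget: x* = I/(p_x + p_y·(y/x)).
Numerically y/x = 1.709849, so x* = 32/(11 + 5.38·1.709849) = 1.5842.
At I' = 104: x* = 5.1488. Change: 5.1488 − 1.5842 = 3.5645.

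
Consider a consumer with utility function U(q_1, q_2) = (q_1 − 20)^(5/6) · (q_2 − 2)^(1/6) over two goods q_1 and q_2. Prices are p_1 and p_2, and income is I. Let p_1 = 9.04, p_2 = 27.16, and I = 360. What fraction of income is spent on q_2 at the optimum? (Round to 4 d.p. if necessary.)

Discretionary income = 360 − 20·9.04 − 2·27.16 = 124.88; q_1* = 20 + 5/6·124.88/9.04 = 31.5118; q_2* = 2 + 1/6·124.88/27.16 = 2.7663.
Expenditure on q_2: 27.16·2.7663 = 75.1333; share = 0.2087.

share on q_2 = 0.2087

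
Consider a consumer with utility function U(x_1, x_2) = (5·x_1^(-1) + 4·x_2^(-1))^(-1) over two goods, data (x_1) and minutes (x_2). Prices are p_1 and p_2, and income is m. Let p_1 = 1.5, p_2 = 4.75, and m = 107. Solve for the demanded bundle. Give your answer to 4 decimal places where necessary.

x_1* = 27.5243, x_2* = 13.8344

MU_x_1 ∝ 5·x_1^(-2), MU_x_2 ∝ 4·x_2^(-2), so MRS = (5/4)·(x_2/x_1)^(2) = p_1/p_2.
Solve for the ratio: x_2/x_1 = [(4/5)·p_1/p_2]^(0.5).
With the ratio pinned down, the budget gives x_1* = m/(p_1 + p_2·(x_2/x_1)) and x_2* = (x_2/x_1)·x_1*.
Numerically x_2/x_1 = 0.502625, so x_1* = 107/(1.5 + 4.75·0.502625) = 27.5243 and x_2* = 0.502625·27.5243 = 13.8344.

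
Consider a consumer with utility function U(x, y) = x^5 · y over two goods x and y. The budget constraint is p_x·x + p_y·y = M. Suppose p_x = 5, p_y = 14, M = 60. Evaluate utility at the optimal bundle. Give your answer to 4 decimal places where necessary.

V = 71428.5714

Tangency: MRS = 5·y/x = p_x/p_y.
Rearranging, p_y·y = (1/5)·p_x·x. Substituting into the budget gives p_x·x·(1 + (1/5)) = M.
Demand: x*(p_x,p_y,M) = 5/6·M/p_x and y* = 1/6·M/p_y.
At p_x=5, p_y=14, M=60: x* = 5/6·60/5 = 10, y* = 0.7143.
Utility at the optimum: U(10, 0.7143) = 71428.5714.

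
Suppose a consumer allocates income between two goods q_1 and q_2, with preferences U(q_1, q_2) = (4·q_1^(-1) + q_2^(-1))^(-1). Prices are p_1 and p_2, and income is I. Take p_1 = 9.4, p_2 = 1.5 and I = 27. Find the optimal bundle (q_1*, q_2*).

q_1* = 2.3941, q_2* = 2.9967

MU_q_1 ∝ 4·q_1^(-2), MU_q_2 ∝ q_2^(-2), so MRS = 4·(q_2/q_1)^(2) = p_1/p_2.
Solve for the ratio: q_2/q_1 = [(1/4)·p_1/p_2]^(0.5).
With the ratio pinned down, the budget gives q_1* = I/(p_1 + p_2·(q_2/q_1)) and q_2* = (q_2/q_1)·q_1*.
Numerically q_2/q_1 = 1.251666, so q_1* = 27/(9.4 + 1.5·1.251666) = 2.3941 and q_2* = 1.251666·2.3941 = 2.9967.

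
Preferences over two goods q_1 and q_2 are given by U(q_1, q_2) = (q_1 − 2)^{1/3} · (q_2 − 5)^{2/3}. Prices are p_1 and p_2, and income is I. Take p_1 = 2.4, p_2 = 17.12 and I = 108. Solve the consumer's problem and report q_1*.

q_1* = 4.4444

This is Cobb-Douglas in (q_1−2, q_2−5): tangency gives 1/3·p_2·(q_2−5) = 2/3·p_1·(q_1−2).
After buying the subsistence bundle (2, 5), a share 1/3 of the remaining income goes to q_1: q_1* = 2 + 1/3·(I − 2p_1 − 5p_2)/p_1.
Discretionary income = 108 − 2·2.4 − 5·17.12 = 17.6; q_1* = 2 + 1/3·17.6/2.4 = 4.4444.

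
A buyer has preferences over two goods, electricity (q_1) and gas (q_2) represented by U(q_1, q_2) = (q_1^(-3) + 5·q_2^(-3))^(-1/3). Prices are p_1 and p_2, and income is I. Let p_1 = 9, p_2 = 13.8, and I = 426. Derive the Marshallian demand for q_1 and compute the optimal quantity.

MRS = MU_q_1/MU_q_2 = (1/5)·(q_2/q_1)^(4). Set equal to p_1/p_2.
Solve for the ratio: q_2/q_1 = [5·p_1/p_2]^(0.25).
With the ratio pinned down, the budget gives q_1* = I/(p_1 + p_2·(q_2/q_1)) and q_2* = (q_2/q_1)·q_1*.
Numerically q_2/q_1 = 1.343796, so q_1* = 426/(9 + 13.8·1.343796) = 15.4659.

q_1* = 15.4659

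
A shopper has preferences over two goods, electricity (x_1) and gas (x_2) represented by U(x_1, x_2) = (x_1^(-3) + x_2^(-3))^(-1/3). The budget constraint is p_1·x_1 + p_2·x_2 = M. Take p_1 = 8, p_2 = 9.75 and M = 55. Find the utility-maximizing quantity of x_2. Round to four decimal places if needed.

With the ratio pinned down, the budget gives x_1* = M/(p_1 + p_2·(x_2/x_1)) and x_2* = (x_2/x_1)·x_1*.
Numerically x_2/x_1 = 0.951747, so x_1* = 55/(8 + 9.75·0.951747) = 3.183 and x_2* = 0.951747·3.183 = 3.0294.

x_2* = 3.0294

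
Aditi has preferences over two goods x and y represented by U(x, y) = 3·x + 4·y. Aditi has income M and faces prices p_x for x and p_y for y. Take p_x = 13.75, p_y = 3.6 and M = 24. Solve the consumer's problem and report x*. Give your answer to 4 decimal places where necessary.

x* = 0

Linear utility — the consumer picks whichever good has higher MU/price: 3/13.75 = 0.2182 vs 4/3.6 = 1.1111.
y gives more utility per dollar, so spend all income on y: y* = M/p_y, x* = 0.
Numerically: x* = 0, y* = 6.6667.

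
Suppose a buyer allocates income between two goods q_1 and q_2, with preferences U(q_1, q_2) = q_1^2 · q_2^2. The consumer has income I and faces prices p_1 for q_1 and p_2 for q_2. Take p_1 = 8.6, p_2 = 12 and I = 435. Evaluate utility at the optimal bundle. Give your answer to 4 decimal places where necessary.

V = 210124.9633

MU_q_1/MU_q_2 = (2·q_2)/(2·q_1); tangency sets this equal to p_1/p_2.
So 2·p_2·q_2 = 2·p_1·q_1; combined with the budget, a share 0.5 of income goes to q_1.
Demand: q_1*(p_1,p_2,I) = 0.5·I/p_1 and q_2* = 0.5·I/p_2.
At p_1=8.6, p_2=12, I=435: q_1* = 0.5·435/8.6 = 25.2907, q_2* = 18.125.
Utility at the optimum: U(25.2907, 18.125) = 210124.9633.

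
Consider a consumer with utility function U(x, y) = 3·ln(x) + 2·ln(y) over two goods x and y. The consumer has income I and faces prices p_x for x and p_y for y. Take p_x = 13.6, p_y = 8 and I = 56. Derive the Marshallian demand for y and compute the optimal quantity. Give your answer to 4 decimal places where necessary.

y* = 2.8

At p_x=13.6, p_y=8, I=56: y* = 0.4·56/8 = 2.8.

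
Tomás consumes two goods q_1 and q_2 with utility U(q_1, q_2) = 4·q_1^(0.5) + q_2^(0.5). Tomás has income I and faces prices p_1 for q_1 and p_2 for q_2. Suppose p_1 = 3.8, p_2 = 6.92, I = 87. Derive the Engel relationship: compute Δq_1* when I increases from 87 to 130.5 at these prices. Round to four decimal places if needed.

Δq_1* = 11.0675

With the ratio pinned down, the budget gives q_1* = I/(p_1 + p_2·(q_2/q_1)) and q_2* = (q_2/q_1)·q_1*.
Numerically q_2/q_1 = 0.018847, so q_1* = 87/(3.8 + 6.92·0.018847) = 22.135.
At I' = 130.5: q_1* = 33.2026. Change: 33.2026 − 22.135 = 11.0675.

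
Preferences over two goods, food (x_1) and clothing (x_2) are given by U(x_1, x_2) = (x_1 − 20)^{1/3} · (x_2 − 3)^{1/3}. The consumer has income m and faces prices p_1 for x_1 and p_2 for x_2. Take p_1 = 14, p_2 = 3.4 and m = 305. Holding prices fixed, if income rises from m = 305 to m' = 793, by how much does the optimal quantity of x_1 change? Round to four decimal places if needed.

Δx_1* = 17.4286

Substituting into the budget: x_1* = 20 + 0.5·(m − 20·p_1 − 3·p_2)/p_1, and x_2* = 3 + 0.5·(…)/p_2.
Discretionary income = 305 − 20·14 − 3·3.4 = 14.8; x_1* = 20 + 0.5·14.8/14 = 20.5286.
At m' = 793: x_1* = 37.9571. Change: 37.9571 − 20.5286 = 17.4286.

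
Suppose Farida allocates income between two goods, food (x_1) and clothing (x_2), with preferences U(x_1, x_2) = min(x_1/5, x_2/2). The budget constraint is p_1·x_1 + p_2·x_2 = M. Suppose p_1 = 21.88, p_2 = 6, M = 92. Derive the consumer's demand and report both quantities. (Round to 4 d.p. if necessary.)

Leontief preferences: the optimum is at the kink where x_1/5 = x_2/2, i.e. x_2 = (2/5)·x_1.
Budget: p_1·x_1 + p_2·(2/5)·x_1 = M, so (5·p_1 + 2·p_2)·x_1 = 5·M.
Demand: x_1*(p_1,p_2,M) = 5·M/(5·p_1 + 2·p_2), x_2* = 2·M/(5·p_1 + 2·p_2).
Here 5·21.88 + 2·6 = 121.4, giving x_1* = 3.7891 and x_2* = 1.5157.

x_1* = 3.7891, x_2* = 1.5157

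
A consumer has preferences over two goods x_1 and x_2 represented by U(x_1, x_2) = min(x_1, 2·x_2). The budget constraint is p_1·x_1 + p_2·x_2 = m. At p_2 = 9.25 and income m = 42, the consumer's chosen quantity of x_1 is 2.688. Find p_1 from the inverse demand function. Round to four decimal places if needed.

With perfect complements, no substitution: consume in ratio x_1:x_2 = 2:1.
Budget: p_1·x_1 + p_2·(1/2)·x_1 = m, so (2·p_1 + p_2)·x_1 = 2·m.
Demand: x_1*(p_1,p_2,m) = 2·m/(2·p_1 + p_2), x_2* = m/(2·p_1 + p_2).
Set x_1* = 2.688 in the demand function and solve for p_1: p_1 = 11.

p_1 = 11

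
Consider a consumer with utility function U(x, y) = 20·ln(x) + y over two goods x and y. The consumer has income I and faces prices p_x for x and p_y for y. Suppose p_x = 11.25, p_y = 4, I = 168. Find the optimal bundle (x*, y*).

Set MRS = p_x/p_y: (20/x)/1 = p_x/p_y.
So x*(p_x,p_y) = 20·p_y/p_x, independent of income; and y* = (I − 20·p_y)/p_y.
At the given prices: x* = 20·4/11.25 = 7.1111, and y* = 22.

x* = 7.1111, y* = 22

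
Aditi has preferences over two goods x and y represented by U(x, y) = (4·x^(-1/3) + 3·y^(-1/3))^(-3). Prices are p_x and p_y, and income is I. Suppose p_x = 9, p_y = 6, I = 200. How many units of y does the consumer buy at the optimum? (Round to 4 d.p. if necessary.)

y* = 14.0459

Numerically y/x = 1.092356, so x* = 200/(9 + 6·1.092356) = 12.8583 and y* = 1.092356·12.8583 = 14.0459.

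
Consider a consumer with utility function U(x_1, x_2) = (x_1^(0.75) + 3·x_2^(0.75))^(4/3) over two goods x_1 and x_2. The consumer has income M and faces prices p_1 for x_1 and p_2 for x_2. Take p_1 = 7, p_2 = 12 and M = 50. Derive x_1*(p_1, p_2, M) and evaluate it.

x_1* = 0.4182

MRS = MU_x_1/MU_x_2 = (1/3)·(x_2/x_1)^(0.25). Set equal to p_1/p_2.
Hence x_2/x_1 = (3·p_1/p_2)^(1/(0.25)), i.e. raised to the 4 power.
Substitute x_2 = (x_2/x_1)·x_1 into the budget: x_1* = M/(p_1 + p_2·(x_2/x_1)).
Numerically x_2/x_1 = 9.378906, so x_1* = 50/(7 + 12·9.378906) = 0.4182.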